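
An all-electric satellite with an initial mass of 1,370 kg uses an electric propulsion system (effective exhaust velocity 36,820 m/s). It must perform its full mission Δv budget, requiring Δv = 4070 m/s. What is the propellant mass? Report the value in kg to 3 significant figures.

propellant mass ≈ 143 kg

m₀/m_f = exp(Δv / v_e) = exp(4070 / 36820.0) = exp(0.1105) = 1.1169.
m_f = 1,370 / 1.1169 = 1,226.61 kg, so propellant = m₀ − m_f = 1,370 − 1,226.61 = 143.39 kg.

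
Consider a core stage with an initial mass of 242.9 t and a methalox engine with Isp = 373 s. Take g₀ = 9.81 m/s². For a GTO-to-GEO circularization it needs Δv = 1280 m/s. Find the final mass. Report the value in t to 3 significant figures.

v_e = Isp · g₀ = 373 × 9.81 = 3659.1 m/s.
From the ideal rocket equation, m₀/m_f = exp(Δv / v_e) = exp(1280 / 3659.1) = exp(0.3498) = 1.4188.
m_f = m₀ / 1.4188 = 242.9 / 1.4188 = 171.201 t.

final mass ≈ 171 t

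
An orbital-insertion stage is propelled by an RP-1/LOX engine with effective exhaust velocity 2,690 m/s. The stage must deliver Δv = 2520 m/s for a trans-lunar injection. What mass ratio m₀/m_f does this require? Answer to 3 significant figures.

m₀/m_f = exp(Δv / v_e) = exp(2520 / 2690.0) = exp(0.9368) = 2.5518.

mass ratio ≈ 2.55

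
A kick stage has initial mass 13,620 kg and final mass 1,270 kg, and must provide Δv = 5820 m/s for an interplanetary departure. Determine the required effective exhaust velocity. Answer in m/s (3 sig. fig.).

v_e ≈ 2450 m/s

ln(m₀/m_f) = ln(13620/1270) = ln(10.72) = 2.3725.
v_e = Δv / ln(m₀/m_f) = 5820 / 2.3725 = 2453.1 m/s.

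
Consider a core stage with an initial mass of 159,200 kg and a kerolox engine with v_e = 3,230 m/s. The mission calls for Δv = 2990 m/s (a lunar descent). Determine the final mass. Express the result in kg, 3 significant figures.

m₀/m_f = exp(Δv / v_e) = exp(2990 / 3230.0) = exp(0.9257) = 2.5236.
m_f = m₀ / 2.5236 = 159,200 / 2.5236 = 63,084.5 kg.

final mass ≈ 63100 kg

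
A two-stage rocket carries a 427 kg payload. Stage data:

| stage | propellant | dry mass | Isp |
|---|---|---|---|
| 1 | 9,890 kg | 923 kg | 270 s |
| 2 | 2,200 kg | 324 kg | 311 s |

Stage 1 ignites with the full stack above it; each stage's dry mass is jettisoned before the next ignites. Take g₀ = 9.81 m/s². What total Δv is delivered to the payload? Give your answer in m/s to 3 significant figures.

Δv ≈ 7530 m/s

Ignition mass of stage 1 = 9,890+923 + 2,200+324 + 427 = 13,764 kg.
Stage 1: m₀ = 13,764 kg, m_f = 13,764 − 9,890 = 3,874 kg; Δv = 270×9.81×ln(3.553) = 2648.7×1.2678 ≈ 3358 m/s.
Stage 2: m₀ = 2,951 kg, m_f = 2,951 − 2,200 = 751 kg; Δv = 311×9.81×ln(3.929) = 3050.9×1.3685 ≈ 4175 m/s.
Total Δv = 3358 + 4175 = 7533 m/s.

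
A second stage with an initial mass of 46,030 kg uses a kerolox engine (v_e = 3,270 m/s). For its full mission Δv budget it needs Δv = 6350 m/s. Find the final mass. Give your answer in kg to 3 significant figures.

Using Δv = v_e ln(m₀/m_f): m₀/m_f = exp(Δv / v_e) = exp(6350 / 3270.0) = exp(1.9419) = 6.9720.
m_f = m₀ / 6.9720 = 46,030 / 6.9720 = 6,602.12 kg.

final mass ≈ 6600 kg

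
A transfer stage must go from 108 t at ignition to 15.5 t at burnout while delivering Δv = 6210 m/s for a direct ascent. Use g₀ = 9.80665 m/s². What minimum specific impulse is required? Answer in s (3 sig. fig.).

ln(m₀/m_f) = ln(108000/15500) = ln(6.968) = 1.9413.
By the Tsiolkovsky rocket equation, v_e = Δv / ln(m₀/m_f) = 6210 / 1.9413 = 3198.9 m/s.
Isp = v_e / g₀ = 3198.9 / 9.80665 = 326.2 s.

Isp ≈ 326 s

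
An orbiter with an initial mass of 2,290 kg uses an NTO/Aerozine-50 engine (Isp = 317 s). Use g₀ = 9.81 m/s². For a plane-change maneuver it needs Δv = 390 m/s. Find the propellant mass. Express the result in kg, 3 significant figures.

v_e = Isp · g₀ = 317 × 9.81 = 3109.8 m/s.
Using Δv = v_e ln(m₀/m_f): m₀/m_f = exp(Δv / v_e) = exp(390 / 3109.8) = exp(0.1254) = 1.1336.
m_f = 2,290 / 1.1336 = 2,020.11 kg, so propellant = m₀ − m_f = 2,290 − 2,020.11 = 269.89 kg.

propellant mass ≈ 270 kg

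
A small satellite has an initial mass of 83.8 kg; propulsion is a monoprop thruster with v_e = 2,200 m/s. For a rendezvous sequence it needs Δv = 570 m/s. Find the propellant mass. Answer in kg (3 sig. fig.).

propellant mass ≈ 19.1 kg

Using Δv = v_e ln(m₀/m_f): m₀/m_f = exp(Δv / v_e) = exp(570 / 2200.0) = exp(0.2591) = 1.2958.
m_f = 83.8 / 1.2958 = 64.6705 kg, so propellant = m₀ − m_f = 83.8 − 64.6705 = 19.1295 kg.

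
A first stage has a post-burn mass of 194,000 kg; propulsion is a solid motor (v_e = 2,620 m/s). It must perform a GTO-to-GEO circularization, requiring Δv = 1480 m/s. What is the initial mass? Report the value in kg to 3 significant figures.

initial mass ≈ 341000 kg

m₀/m_f = exp(Δv / v_e) = exp(1480 / 2620.0) = exp(0.5649) = 1.7592.
m₀ = m_f × 1.7592 = 194,000 × 1.7592 = 341,285 kg.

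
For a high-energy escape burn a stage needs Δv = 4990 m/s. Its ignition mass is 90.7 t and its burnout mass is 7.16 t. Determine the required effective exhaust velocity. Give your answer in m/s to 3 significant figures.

ln(m₀/m_f) = ln(90700/7160) = ln(12.67) = 2.5390.
v_e = Δv / ln(m₀/m_f) = 4990 / 2.5390 = 1965.3 m/s.

v_e ≈ 1970 m/s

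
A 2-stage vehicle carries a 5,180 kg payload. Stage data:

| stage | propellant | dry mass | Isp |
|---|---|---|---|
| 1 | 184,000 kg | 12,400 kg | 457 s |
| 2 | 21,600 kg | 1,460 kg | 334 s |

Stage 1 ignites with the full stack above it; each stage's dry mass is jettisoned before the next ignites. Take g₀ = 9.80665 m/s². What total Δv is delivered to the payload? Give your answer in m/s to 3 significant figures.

Δv ≈ 12400 m/s

Ignition mass of stage 1 = 184,000+12,400 + 21,600+1,460 + 5,180 = 224,640 kg.
Stage 1: m₀ = 224,640 kg, m_f = 224,640 − 184,000 = 40,640 kg; Δv = 457×9.80665×ln(5.528) = 4481.6×1.7097 ≈ 7662 m/s.
Stage 2: m₀ = 28,240 kg, m_f = 28,240 − 21,600 = 6,640 kg; Δv = 334×9.80665×ln(4.253) = 3275.4×1.4476 ≈ 4742 m/s.
Total Δv = 7662 + 4742 = 12404 m/s.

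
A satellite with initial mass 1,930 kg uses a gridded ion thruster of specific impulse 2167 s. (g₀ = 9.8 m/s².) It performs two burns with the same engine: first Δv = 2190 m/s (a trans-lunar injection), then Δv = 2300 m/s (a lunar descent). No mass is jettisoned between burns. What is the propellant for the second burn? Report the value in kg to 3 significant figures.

v_e = Isp · g₀ = 2167 × 9.8 = 21236.6 m/s.
After the first burn: m = 1930 × exp(−2190/21236.6) = 1930 × 0.90202 = 1,740.9 kg.
After the second burn: m = 1,740.9 × exp(−2300/21236.6) = 1,740.9 × 0.89736 = 1,562.21 kg.
Second-burn propellant = 1,740.9 − 1,562.21 = 178.69 kg.

propellant for the second burn ≈ 179 kg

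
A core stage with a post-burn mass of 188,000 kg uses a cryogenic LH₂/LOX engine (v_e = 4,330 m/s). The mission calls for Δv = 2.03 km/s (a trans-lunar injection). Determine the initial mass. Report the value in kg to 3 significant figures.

initial mass ≈ 300000 kg

Rocket equation: m₀/m_f = exp(Δv / v_e) = exp(2030 / 4330.0) = exp(0.4688) = 1.5981.
m₀ = m_f × 1.5981 = 188,000 × 1.5981 = 300,443 kg.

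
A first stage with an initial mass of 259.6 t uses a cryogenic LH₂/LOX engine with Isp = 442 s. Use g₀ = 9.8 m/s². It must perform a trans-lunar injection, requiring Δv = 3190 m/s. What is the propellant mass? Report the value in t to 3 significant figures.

v_e = Isp · g₀ = 442 × 9.8 = 4331.6 m/s.
Rocket equation: m₀/m_f = exp(Δv / v_e) = exp(3190 / 4331.6) = exp(0.7364) = 2.0885.
m_f = 259.6 / 2.0885 = 124.3 t, so propellant = m₀ − m_f = 259.6 − 124.3 = 135.3 t.

propellant mass ≈ 135 t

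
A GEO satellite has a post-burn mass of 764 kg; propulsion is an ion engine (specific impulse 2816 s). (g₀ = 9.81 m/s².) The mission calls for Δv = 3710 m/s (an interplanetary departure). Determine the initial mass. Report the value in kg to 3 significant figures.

initial mass ≈ 874 kg

v_e = Isp · g₀ = 2816 × 9.81 = 27625.0 m/s.
m₀/m_f = exp(Δv / v_e) = exp(3710 / 27625.0) = exp(0.1343) = 1.1437.
m₀ = m_f × 1.1437 = 764 × 1.1437 = 873.787 kg.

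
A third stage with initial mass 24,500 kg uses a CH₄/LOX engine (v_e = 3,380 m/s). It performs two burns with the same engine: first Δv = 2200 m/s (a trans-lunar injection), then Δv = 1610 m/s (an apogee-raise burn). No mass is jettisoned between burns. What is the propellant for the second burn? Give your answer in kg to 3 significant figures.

propellant for the second burn ≈ 4840 kg

After the first burn: m = 24500 × exp(−2200/3380.0) = 24500 × 0.52158 = 12,778.7 kg.
After the second burn: m = 12,778.7 × exp(−1610/3380.0) = 12,778.7 × 0.62106 = 7,936.34 kg.
Second-burn propellant = 12,778.7 − 7,936.34 = 4,842.36 kg.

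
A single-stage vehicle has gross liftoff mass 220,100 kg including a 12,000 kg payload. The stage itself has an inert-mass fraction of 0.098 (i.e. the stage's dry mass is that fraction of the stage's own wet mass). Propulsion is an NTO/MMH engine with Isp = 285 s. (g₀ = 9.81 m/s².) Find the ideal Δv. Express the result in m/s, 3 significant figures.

Δv ≈ 5360 m/s

Stage wet mass = m₀ − payload = 220,100 − 12,000 = 208,100 kg.
Stage dry mass = ε × stage wet mass = 0.098 × 208,100 = 20,393.8 kg.
Burnout mass m_f = stage dry + payload = 20,393.8 + 12,000 = 32,393.8 kg.
v_e = Isp · g₀ = 285 × 9.81 = 2795.9 m/s.
By the Tsiolkovsky rocket equation, Δv = v_e · ln(220,100/32,393.8) = 2795.9 × ln(6.795) = 2795.9 × 1.9161 ≈ 5357 m/s.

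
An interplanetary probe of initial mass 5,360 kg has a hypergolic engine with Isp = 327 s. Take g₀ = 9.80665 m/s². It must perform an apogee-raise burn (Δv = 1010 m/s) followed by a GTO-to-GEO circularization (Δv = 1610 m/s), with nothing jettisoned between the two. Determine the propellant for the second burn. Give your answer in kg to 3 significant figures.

propellant for the second burn ≈ 1540 kg

v_e = Isp · g₀ = 327 × 9.80665 = 3206.8 m/s.
After the first burn: m = 5360 × exp(−1010/3206.8) = 5360 × 0.72982 = 3,911.84 kg.
After the second burn: m = 3,911.84 × exp(−1610/3206.8) = 3,911.84 × 0.60528 = 2,367.76 kg.
Second-burn propellant = 3,911.84 − 2,367.76 = 1,544.08 kg.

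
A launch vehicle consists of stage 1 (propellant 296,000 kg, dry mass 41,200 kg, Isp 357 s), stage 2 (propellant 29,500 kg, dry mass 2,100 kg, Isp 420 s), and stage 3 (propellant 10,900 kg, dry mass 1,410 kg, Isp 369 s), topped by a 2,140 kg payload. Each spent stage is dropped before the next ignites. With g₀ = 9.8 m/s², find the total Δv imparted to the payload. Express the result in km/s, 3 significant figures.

Ignition mass of stage 1 = 296,000+41,200 + 29,500+2,100 + 10,900+1,410 + 2,140 = 383,250 kg.
Stage 1: m₀ = 383,250 kg, m_f = 383,250 − 296,000 = 87,250 kg; Δv = 357×9.8×ln(4.393) = 3498.6×1.4799 ≈ 5178 m/s.
Stage 2: m₀ = 46,050 kg, m_f = 46,050 − 29,500 = 16,550 kg; Δv = 420×9.8×ln(2.782) = 4116.0×1.0233 ≈ 4212 m/s.
Stage 3: m₀ = 14,450 kg, m_f = 14,450 − 10,900 = 3,550 kg; Δv = 369×9.8×ln(4.07) = 3616.2×1.4037 ≈ 5076 m/s.
Total Δv = 5178 + 4212 + 5076 = 14466 m/s.

Δv ≈ 14.5 km/s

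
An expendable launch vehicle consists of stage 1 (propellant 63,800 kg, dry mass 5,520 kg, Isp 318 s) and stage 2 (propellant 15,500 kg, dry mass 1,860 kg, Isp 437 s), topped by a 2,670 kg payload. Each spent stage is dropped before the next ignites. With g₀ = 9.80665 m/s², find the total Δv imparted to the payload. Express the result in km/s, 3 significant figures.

Ignition mass of stage 1 = 63,800+5,520 + 15,500+1,860 + 2,670 = 89,350 kg.
Stage 1: m₀ = 89,350 kg, m_f = 89,350 − 63,800 = 25,550 kg; Δv = 318×9.80665×ln(3.497) = 3118.5×1.2519 ≈ 3904 m/s.
Stage 2: m₀ = 20,030 kg, m_f = 20,030 − 15,500 = 4,530 kg; Δv = 437×9.80665×ln(4.422) = 4285.5×1.4865 ≈ 6370 m/s.
Total Δv = 3904 + 6370 = 10274 m/s.

Δv ≈ 10.3 km/s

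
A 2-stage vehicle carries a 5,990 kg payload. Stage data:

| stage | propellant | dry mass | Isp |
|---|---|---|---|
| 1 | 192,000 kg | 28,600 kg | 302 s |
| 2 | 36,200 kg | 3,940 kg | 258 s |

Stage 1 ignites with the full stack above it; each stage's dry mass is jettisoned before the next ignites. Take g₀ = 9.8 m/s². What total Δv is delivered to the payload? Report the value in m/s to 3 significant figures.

Δv ≈ 7650 m/s

Ignition mass of stage 1 = 192,000+28,600 + 36,200+3,940 + 5,990 = 266,730 kg.
Stage 1: m₀ = 266,730 kg, m_f = 266,730 − 192,000 = 74,730 kg; Δv = 302×9.8×ln(3.569) = 2959.6×1.2724 ≈ 3766 m/s.
Stage 2: m₀ = 46,130 kg, m_f = 46,130 − 36,200 = 9,930 kg; Δv = 258×9.8×ln(4.646) = 2528.4×1.5359 ≈ 3883 m/s.
Total Δv = 3766 + 3883 = 7649 m/s.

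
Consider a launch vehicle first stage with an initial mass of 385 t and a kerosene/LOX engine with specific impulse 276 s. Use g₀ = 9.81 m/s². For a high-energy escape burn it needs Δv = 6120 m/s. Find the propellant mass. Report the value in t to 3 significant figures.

v_e = Isp · g₀ = 276 × 9.81 = 2707.6 m/s.
m₀/m_f = exp(Δv / v_e) = exp(6120 / 2707.6) = exp(2.2603) = 9.5863.
m_f = 385 / 9.5863 = 40.1615 t, so propellant = m₀ − m_f = 385 − 40.1615 = 344.8385 t.

propellant mass ≈ 345 t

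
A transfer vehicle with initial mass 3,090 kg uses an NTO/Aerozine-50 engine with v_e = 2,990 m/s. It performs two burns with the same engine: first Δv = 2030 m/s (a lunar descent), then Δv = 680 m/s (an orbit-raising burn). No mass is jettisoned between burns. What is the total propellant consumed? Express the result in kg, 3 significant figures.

total propellant consumed ≈ 1840 kg

After the first burn: m = 3090 × exp(−2030/2990.0) = 3090 × 0.50716 = 1,567.12 kg.
After the second burn: m = 1,567.12 × exp(−680/2990.0) = 1,567.12 × 0.79658 = 1,248.34 kg.
Total propellant = m₀ − m_final = 3090 − 1,248.34 = 1,841.66 kg.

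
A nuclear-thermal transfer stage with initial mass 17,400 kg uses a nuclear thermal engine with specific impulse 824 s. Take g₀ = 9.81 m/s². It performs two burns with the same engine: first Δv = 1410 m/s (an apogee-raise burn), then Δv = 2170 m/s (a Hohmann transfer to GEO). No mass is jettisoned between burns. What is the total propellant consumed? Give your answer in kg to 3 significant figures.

v_e = Isp · g₀ = 824 × 9.81 = 8083.4 m/s.
After the first burn: m = 17400 × exp(−1410/8083.4) = 17400 × 0.83994 = 14,615 kg.
After the second burn: m = 14,615 × exp(−2170/8083.4) = 14,615 × 0.76456 = 11,174 kg.
Total propellant = m₀ − m_final = 17400 − 11,174 = 6,226 kg.

total propellant consumed ≈ 6230 kg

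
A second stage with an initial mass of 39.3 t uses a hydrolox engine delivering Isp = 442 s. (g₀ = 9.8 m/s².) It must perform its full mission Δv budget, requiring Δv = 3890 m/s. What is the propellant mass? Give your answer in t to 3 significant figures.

propellant mass ≈ 23.3 t

v_e = Isp · g₀ = 442 × 9.8 = 4331.6 m/s.
m₀/m_f = exp(Δv / v_e) = exp(3890 / 4331.6) = exp(0.8981) = 2.4548.
m_f = 39.3 / 2.4548 = 16.0095 t, so propellant = m₀ − m_f = 39.3 − 16.0095 = 23.2905 t.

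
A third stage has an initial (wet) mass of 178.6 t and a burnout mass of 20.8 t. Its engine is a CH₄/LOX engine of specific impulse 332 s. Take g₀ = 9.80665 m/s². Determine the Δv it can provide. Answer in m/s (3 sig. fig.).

v_e = Isp · g₀ = 332 × 9.80665 = 3255.8 m/s.
Rocket equation: Δv = v_e · ln(m₀/m_f) = 3255.8 × ln(8.587) = 3255.8 × 2.1502 ≈ 7000.6 m/s.

Δv ≈ 7000 m/s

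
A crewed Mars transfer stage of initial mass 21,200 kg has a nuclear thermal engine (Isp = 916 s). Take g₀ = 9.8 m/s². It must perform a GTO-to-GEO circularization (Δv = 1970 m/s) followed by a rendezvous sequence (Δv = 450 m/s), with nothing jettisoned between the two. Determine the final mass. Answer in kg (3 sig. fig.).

final mass ≈ 16200 kg

v_e = Isp · g₀ = 916 × 9.8 = 8976.8 m/s.
After the first burn: m = 21200 × exp(−1970/8976.8) = 21200 × 0.80296 = 17,022.8 kg.
After the second burn: m = 17,022.8 × exp(−450/8976.8) = 17,022.8 × 0.95111 = 16,190.6 kg.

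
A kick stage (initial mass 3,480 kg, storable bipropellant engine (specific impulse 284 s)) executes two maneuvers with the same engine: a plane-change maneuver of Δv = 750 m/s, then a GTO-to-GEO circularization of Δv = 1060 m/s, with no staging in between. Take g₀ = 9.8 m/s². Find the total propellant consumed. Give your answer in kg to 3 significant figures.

total propellant consumed ≈ 1660 kg

v_e = Isp · g₀ = 284 × 9.8 = 2783.2 m/s.
After the first burn: m = 3480 × exp(−750/2783.2) = 3480 × 0.76378 = 2,657.95 kg.
After the second burn: m = 2,657.95 × exp(−1060/2783.2) = 2,657.95 × 0.68328 = 1,816.12 kg.
Total propellant = m₀ − m_final = 3480 − 1,816.12 = 1,663.88 kg.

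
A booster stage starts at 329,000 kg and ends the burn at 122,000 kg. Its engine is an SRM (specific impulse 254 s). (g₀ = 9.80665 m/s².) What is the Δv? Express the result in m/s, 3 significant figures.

v_e = Isp · g₀ = 254 × 9.80665 = 2490.9 m/s.
Rocket equation: Δv = v_e · ln(m₀/m_f) = 2490.9 × ln(2.697) = 2490.9 × 0.9920 ≈ 2471.1 m/s.

Δv ≈ 2470 m/s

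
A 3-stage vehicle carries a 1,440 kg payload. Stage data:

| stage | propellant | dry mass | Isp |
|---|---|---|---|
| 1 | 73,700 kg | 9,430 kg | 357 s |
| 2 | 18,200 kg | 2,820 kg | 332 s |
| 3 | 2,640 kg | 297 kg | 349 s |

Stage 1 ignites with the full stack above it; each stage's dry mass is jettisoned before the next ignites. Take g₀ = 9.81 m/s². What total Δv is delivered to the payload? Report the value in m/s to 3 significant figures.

Ignition mass of stage 1 = 73,700+9,430 + 18,200+2,820 + 2,640+297 + 1,440 = 108,527 kg.
Stage 1: m₀ = 108,527 kg, m_f = 108,527 − 73,700 = 34,827 kg; Δv = 357×9.81×ln(3.116) = 3502.2×1.1366 ≈ 3981 m/s.
Stage 2: m₀ = 25,397 kg, m_f = 25,397 − 18,200 = 7,197 kg; Δv = 332×9.81×ln(3.529) = 3256.9×1.2610 ≈ 4107 m/s.
Stage 3: m₀ = 4,377 kg, m_f = 4,377 − 2,640 = 1,737 kg; Δv = 349×9.81×ln(2.52) = 3423.7×0.9242 ≈ 3164 m/s.
Total Δv = 3981 + 4107 + 3164 = 11252 m/s.

Δv ≈ 11300 m/s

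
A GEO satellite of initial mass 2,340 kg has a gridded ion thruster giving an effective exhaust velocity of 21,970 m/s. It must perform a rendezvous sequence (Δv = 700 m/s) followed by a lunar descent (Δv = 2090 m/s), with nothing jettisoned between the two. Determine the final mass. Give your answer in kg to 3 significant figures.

After the first burn: m = 2340 × exp(−700/21970.0) = 2340 × 0.96864 = 2,266.62 kg.
After the second burn: m = 2,266.62 × exp(−2090/21970.0) = 2,266.62 × 0.90925 = 2,060.92 kg.

final mass ≈ 2060 kg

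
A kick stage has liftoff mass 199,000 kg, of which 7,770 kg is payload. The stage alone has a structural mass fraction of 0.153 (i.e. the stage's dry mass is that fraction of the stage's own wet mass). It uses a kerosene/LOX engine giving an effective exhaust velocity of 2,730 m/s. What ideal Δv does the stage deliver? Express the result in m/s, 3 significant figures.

Stage wet mass = m₀ − payload = 199,000 − 7,770 = 191,230 kg.
Stage dry mass = ε × stage wet mass = 0.153 × 191,230 = 29,258.2 kg.
Burnout mass m_f = stage dry + payload = 29,258.2 + 7,770 = 37,028.2 kg.
From the ideal rocket equation, Δv = v_e · ln(199,000/37,028.2) = 2730.0 × ln(5.374) = 2730.0 × 1.6816 ≈ 4591 m/s.

Δv ≈ 4590 m/s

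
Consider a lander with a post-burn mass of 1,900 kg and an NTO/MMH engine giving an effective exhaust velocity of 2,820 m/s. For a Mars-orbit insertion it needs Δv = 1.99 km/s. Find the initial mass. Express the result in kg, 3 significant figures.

From the ideal rocket equation, m₀/m_f = exp(Δv / v_e) = exp(1990 / 2820.0) = exp(0.7057) = 2.0252.
m₀ = m_f × 2.0252 = 1,900 × 2.0252 = 3,847.88 kg.

initial mass ≈ 3850 kg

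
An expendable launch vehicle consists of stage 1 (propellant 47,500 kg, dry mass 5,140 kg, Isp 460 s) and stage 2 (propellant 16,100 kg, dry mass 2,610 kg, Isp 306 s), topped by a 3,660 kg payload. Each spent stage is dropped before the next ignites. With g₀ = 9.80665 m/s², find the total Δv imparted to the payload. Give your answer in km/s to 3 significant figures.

Δv ≈ 8.34 km/s

Ignition mass of stage 1 = 47,500+5,140 + 16,100+2,610 + 3,660 = 75,010 kg.
Stage 1: m₀ = 75,010 kg, m_f = 75,010 − 47,500 = 27,510 kg; Δv = 460×9.80665×ln(2.727) = 4511.1×1.0031 ≈ 4525 m/s.
Stage 2: m₀ = 22,370 kg, m_f = 22,370 − 16,100 = 6,270 kg; Δv = 306×9.80665×ln(3.568) = 3000.8×1.2719 ≈ 3817 m/s.
Total Δv = 4525 + 3817 = 8342 m/s.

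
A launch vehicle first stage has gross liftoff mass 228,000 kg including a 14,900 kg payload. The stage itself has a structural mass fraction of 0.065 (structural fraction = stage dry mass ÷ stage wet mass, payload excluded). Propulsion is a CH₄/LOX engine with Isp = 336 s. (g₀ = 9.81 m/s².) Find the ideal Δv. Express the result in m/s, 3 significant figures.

Stage wet mass = m₀ − payload = 228,000 − 14,900 = 213,100 kg.
Stage dry mass = ε × stage wet mass = 0.065 × 213,100 = 13,851.5 kg.
Burnout mass m_f = stage dry + payload = 13,851.5 + 14,900 = 28,751.5 kg.
v_e = Isp · g₀ = 336 × 9.81 = 3296.2 m/s.
Rocket equation: Δv = v_e · ln(228,000/28,751.5) = 3296.2 × ln(7.93) = 3296.2 × 2.0707 ≈ 6825 m/s.

Δv ≈ 6830 m/s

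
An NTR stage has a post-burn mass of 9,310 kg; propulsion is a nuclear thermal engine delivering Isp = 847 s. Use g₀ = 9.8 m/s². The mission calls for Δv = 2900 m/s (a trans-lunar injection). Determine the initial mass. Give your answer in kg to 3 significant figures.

v_e = Isp · g₀ = 847 × 9.8 = 8300.6 m/s.
From the ideal rocket equation, m₀/m_f = exp(Δv / v_e) = exp(2900 / 8300.6) = exp(0.3494) = 1.4182.
m₀ = m_f × 1.4182 = 9,310 × 1.4182 = 13,203.4 kg.

initial mass ≈ 13200 kg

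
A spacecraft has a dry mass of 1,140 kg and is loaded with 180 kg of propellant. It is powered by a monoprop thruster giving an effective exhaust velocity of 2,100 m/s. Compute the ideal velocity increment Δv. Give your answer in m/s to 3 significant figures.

m₀ = m_dry + m_prop = 1,140 + 180 = 1,320 kg.
Δv = v_e · ln(m₀/m_f) = 2100.0 × ln(1.158) = 2100.0 × 0.1466 ≈ 307.9 m/s.

Δv ≈ 308 m/s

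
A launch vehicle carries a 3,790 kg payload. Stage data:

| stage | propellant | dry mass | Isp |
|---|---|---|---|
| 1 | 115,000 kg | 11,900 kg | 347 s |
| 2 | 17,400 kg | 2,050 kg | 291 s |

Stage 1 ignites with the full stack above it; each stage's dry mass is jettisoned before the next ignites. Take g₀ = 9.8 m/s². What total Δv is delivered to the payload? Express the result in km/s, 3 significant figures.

Δv ≈ 8.88 km/s

Ignition mass of stage 1 = 115,000+11,900 + 17,400+2,050 + 3,790 = 150,140 kg.
Stage 1: m₀ = 150,140 kg, m_f = 150,140 − 115,000 = 35,140 kg; Δv = 347×9.8×ln(4.273) = 3400.6×1.4522 ≈ 4938 m/s.
Stage 2: m₀ = 23,240 kg, m_f = 23,240 − 17,400 = 5,840 kg; Δv = 291×9.8×ln(3.979) = 2851.8×1.3811 ≈ 3939 m/s.
Total Δv = 4938 + 3939 = 8877 m/s.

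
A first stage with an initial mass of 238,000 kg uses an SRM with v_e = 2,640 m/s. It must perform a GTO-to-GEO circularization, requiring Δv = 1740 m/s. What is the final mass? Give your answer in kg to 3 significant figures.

final mass ≈ 123000 kg

From the ideal rocket equation, m₀/m_f = exp(Δv / v_e) = exp(1740 / 2640.0) = exp(0.6591) = 1.9330.
m_f = m₀ / 1.9330 = 238,000 / 1.9330 = 123,125 kg.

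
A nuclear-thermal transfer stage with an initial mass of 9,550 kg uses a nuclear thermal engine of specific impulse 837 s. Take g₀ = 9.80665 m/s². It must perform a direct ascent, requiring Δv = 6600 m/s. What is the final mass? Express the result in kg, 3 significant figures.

final mass ≈ 4270 kg

v_e = Isp · g₀ = 837 × 9.80665 = 8208.2 m/s.
Using Δv = v_e ln(m₀/m_f): m₀/m_f = exp(Δv / v_e) = exp(6600 / 8208.2) = exp(0.8041) = 2.2346.
m_f = m₀ / 2.2346 = 9,550 / 2.2346 = 4,273.7 kg.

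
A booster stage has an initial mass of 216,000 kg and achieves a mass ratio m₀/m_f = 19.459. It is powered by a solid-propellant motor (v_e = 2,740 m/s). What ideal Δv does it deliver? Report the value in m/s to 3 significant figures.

Δv ≈ 8130 m/s

From the ideal rocket equation, Δv = v_e · ln(19.459) = 2740.0 × 2.9683 ≈ 8133.2 m/s.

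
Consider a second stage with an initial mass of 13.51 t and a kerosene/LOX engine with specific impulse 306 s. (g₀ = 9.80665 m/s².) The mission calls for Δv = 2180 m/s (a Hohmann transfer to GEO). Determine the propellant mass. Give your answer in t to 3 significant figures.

propellant mass ≈ 6.98 t

v_e = Isp · g₀ = 306 × 9.80665 = 3000.8 m/s.
Using Δv = v_e ln(m₀/m_f): m₀/m_f = exp(Δv / v_e) = exp(2180 / 3000.8) = exp(0.7265) = 2.0678.
m_f = 13.51 / 2.0678 = 6.53351 t, so propellant = m₀ − m_f = 13.51 − 6.53351 = 6.97649 t.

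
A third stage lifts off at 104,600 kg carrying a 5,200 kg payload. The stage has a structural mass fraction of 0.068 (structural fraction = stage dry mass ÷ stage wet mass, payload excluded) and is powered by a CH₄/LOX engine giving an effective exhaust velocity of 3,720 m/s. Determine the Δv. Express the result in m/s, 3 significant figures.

Δv ≈ 8070 m/s

Stage wet mass = m₀ − payload = 104,600 − 5,200 = 99,400 kg.
Stage dry mass = ε × stage wet mass = 0.068 × 99,400 = 6,759.2 kg.
Burnout mass m_f = stage dry + payload = 6,759.2 + 5,200 = 11,959.2 kg.
Rocket equation: Δv = v_e · ln(104,600/11,959.2) = 3720.0 × ln(8.746) = 3720.0 × 2.1686 ≈ 8067 m/s.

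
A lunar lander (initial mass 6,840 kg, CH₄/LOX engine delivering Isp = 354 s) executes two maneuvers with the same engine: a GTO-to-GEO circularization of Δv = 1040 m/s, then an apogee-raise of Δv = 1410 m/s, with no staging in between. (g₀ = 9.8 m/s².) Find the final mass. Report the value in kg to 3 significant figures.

v_e = Isp · g₀ = 354 × 9.8 = 3469.2 m/s.
After the first burn: m = 6840 × exp(−1040/3469.2) = 6840 × 0.74098 = 5,068.3 kg.
After the second burn: m = 5,068.3 × exp(−1410/3469.2) = 5,068.3 × 0.66602 = 3,375.59 kg.

final mass ≈ 3380 kg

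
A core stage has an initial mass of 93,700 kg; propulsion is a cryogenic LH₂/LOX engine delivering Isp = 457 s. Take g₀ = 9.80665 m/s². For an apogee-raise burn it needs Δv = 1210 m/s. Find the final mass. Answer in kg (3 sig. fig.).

final mass ≈ 71500 kg

v_e = Isp · g₀ = 457 × 9.80665 = 4481.6 m/s.
m₀/m_f = exp(Δv / v_e) = exp(1210 / 4481.6) = exp(0.2700) = 1.3100.
m_f = m₀ / 1.3100 = 93,700 / 1.3100 = 71,526.7 kg.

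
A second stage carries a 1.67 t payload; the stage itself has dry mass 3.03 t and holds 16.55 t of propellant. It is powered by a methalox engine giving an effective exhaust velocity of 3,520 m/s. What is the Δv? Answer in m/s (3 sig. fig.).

m₀ = payload + dry + propellant = 1.67 + 3.03 + 16.55 = 21.25 t.
m_f = payload + dry = 1.67 + 3.03 = 4.7 t.
Using Δv = v_e ln(m₀/m_f): Δv = v_e · ln(m₀/m_f) = 3520.0 × ln(4.521) = 3520.0 × 1.5088 ≈ 5311.0 m/s.

Δv ≈ 5310 m/s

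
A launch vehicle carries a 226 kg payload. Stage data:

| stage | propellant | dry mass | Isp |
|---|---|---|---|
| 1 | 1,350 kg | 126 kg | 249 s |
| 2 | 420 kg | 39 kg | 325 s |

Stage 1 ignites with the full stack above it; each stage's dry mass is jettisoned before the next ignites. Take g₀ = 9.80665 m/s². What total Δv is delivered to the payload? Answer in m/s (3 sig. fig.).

Ignition mass of stage 1 = 1,350+126 + 420+39 + 226 = 2,161 kg.
Stage 1: m₀ = 2,161 kg, m_f = 2,161 − 1,350 = 811 kg; Δv = 249×9.80665×ln(2.665) = 2441.9×0.9801 ≈ 2393 m/s.
Stage 2: m₀ = 685 kg, m_f = 685 − 420 = 265 kg; Δv = 325×9.80665×ln(2.585) = 3187.2×0.9497 ≈ 3027 m/s.
Total Δv = 2393 + 3027 = 5420 m/s.

Δv ≈ 5420 m/s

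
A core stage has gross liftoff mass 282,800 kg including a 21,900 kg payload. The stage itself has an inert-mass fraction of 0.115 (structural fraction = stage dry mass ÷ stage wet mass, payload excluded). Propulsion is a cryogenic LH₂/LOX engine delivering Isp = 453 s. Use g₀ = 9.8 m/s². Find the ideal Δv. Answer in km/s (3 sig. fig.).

Stage wet mass = m₀ − payload = 282,800 − 21,900 = 260,900 kg.
Stage dry mass = ε × stage wet mass = 0.115 × 260,900 = 30,003.5 kg.
Burnout mass m_f = stage dry + payload = 30,003.5 + 21,900 = 51,903.5 kg.
v_e = Isp · g₀ = 453 × 9.8 = 4439.4 m/s.
Δv = v_e · ln(282,800/51,903.5) = 4439.4 × ln(5.449) = 4439.4 × 1.6954 ≈ 7526 m/s.

Δv ≈ 7.53 km/s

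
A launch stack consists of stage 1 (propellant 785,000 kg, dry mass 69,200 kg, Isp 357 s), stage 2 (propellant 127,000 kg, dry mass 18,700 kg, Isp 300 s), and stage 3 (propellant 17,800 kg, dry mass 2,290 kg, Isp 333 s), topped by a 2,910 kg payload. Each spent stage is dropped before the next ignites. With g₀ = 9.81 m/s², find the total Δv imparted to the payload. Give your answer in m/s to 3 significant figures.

Ignition mass of stage 1 = 785,000+69,200 + 127,000+18,700 + 17,800+2,290 + 2,910 = 1,022,900 kg.
Stage 1: m₀ = 1,022,900 kg, m_f = 1,022,900 − 785,000 = 237,900 kg; Δv = 357×9.81×ln(4.3) = 3502.2×1.4585 ≈ 5108 m/s.
Stage 2: m₀ = 168,700 kg, m_f = 168,700 − 127,000 = 41,700 kg; Δv = 300×9.81×ln(4.046) = 2943.0×1.3976 ≈ 4113 m/s.
Stage 3: m₀ = 23,000 kg, m_f = 23,000 − 17,800 = 5,200 kg; Δv = 333×9.81×ln(4.423) = 3266.7×1.4868 ≈ 4857 m/s.
Total Δv = 5108 + 4113 + 4857 = 14078 m/s.

Δv ≈ 14100 m/s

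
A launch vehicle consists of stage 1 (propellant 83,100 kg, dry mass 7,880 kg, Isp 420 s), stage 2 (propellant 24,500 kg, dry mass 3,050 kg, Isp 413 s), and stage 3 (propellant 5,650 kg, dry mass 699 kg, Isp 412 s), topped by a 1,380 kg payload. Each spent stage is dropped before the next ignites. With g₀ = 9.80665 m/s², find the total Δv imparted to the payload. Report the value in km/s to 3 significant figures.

Δv ≈ 14.5 km/s

Ignition mass of stage 1 = 83,100+7,880 + 24,500+3,050 + 5,650+699 + 1,380 = 126,259 kg.
Stage 1: m₀ = 126,259 kg, m_f = 126,259 − 83,100 = 43,159 kg; Δv = 420×9.80665×ln(2.925) = 4118.8×1.0734 ≈ 4421 m/s.
Stage 2: m₀ = 35,279 kg, m_f = 35,279 − 24,500 = 10,779 kg; Δv = 413×9.80665×ln(3.273) = 4050.1×1.1857 ≈ 4802 m/s.
Stage 3: m₀ = 7,729 kg, m_f = 7,729 − 5,650 = 2,079 kg; Δv = 412×9.80665×ln(3.718) = 4040.3×1.3131 ≈ 5305 m/s.
Total Δv = 4421 + 4802 + 5305 = 14528 m/s.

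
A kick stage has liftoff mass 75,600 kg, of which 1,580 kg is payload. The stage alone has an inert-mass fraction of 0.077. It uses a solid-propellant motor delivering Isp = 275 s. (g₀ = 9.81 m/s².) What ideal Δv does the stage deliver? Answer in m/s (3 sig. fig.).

Δv ≈ 6310 m/s

Stage wet mass = m₀ − payload = 75,600 − 1,580 = 74,020 kg.
Stage dry mass = ε × stage wet mass = 0.077 × 74,020 = 5,699.54 kg.
Burnout mass m_f = stage dry + payload = 5,699.54 + 1,580 = 7,279.54 kg.
v_e = Isp · g₀ = 275 × 9.81 = 2697.8 m/s.
Δv = v_e · ln(75,600/7,279.54) = 2697.8 × ln(10.39) = 2697.8 × 2.3404 ≈ 6314 m/s.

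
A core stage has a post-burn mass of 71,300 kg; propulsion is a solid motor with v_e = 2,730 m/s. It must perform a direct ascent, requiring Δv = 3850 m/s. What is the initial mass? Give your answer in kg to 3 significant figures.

Using Δv = v_e ln(m₀/m_f): m₀/m_f = exp(Δv / v_e) = exp(3850 / 2730.0) = exp(1.4103) = 4.0970.
m₀ = m_f × 4.0970 = 71,300 × 4.0970 = 292,116 kg.

initial mass ≈ 292000 kg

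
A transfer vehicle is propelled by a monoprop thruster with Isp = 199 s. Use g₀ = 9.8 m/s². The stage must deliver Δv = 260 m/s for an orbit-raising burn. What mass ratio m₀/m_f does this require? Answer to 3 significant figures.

mass ratio ≈ 1.14

v_e = Isp · g₀ = 199 × 9.8 = 1950.2 m/s.
m₀/m_f = exp(Δv / v_e) = exp(260 / 1950.2) = exp(0.1333) = 1.1426.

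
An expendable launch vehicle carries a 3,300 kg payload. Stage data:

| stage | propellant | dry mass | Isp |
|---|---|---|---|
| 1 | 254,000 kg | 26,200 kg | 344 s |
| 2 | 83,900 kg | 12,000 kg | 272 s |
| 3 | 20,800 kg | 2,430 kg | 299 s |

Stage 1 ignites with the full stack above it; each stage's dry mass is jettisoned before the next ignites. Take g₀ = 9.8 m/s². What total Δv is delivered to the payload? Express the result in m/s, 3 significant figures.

Δv ≈ 10900 m/s

Ignition mass of stage 1 = 254,000+26,200 + 83,900+12,000 + 20,800+2,430 + 3,300 = 402,630 kg.
Stage 1: m₀ = 402,630 kg, m_f = 402,630 − 254,000 = 148,630 kg; Δv = 344×9.8×ln(2.709) = 3371.2×0.9966 ≈ 3360 m/s.
Stage 2: m₀ = 122,430 kg, m_f = 122,430 − 83,900 = 38,530 kg; Δv = 272×9.8×ln(3.178) = 2665.6×1.1561 ≈ 3082 m/s.
Stage 3: m₀ = 26,530 kg, m_f = 26,530 − 20,800 = 5,730 kg; Δv = 299×9.8×ln(4.63) = 2930.2×1.5326 ≈ 4491 m/s.
Total Δv = 3360 + 3082 + 4491 = 10933 m/s.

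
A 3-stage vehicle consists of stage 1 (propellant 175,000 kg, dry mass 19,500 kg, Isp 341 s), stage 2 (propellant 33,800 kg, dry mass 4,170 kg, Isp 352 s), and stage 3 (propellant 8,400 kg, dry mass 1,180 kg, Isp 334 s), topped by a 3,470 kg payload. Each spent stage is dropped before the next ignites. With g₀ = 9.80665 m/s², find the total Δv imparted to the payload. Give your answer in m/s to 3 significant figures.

Δv ≈ 11300 m/s

Ignition mass of stage 1 = 175,000+19,500 + 33,800+4,170 + 8,400+1,180 + 3,470 = 245,520 kg.
Stage 1: m₀ = 245,520 kg, m_f = 245,520 − 175,000 = 70,520 kg; Δv = 341×9.80665×ln(3.482) = 3344.1×1.2475 ≈ 4172 m/s.
Stage 2: m₀ = 51,020 kg, m_f = 51,020 − 33,800 = 17,220 kg; Δv = 352×9.80665×ln(2.963) = 3451.9×1.0861 ≈ 3749 m/s.
Stage 3: m₀ = 13,050 kg, m_f = 13,050 − 8,400 = 4,650 kg; Δv = 334×9.80665×ln(2.806) = 3275.4×1.0319 ≈ 3380 m/s.
Total Δv = 4172 + 3749 + 3380 = 11301 m/s.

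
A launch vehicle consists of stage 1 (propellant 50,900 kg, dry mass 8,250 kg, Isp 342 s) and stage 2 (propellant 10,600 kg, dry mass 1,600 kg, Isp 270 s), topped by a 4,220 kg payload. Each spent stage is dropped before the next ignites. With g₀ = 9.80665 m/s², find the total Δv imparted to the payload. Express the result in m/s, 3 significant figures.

Δv ≈ 6500 m/s

Ignition mass of stage 1 = 50,900+8,250 + 10,600+1,600 + 4,220 = 75,570 kg.
Stage 1: m₀ = 75,570 kg, m_f = 75,570 − 50,900 = 24,670 kg; Δv = 342×9.80665×ln(3.063) = 3353.9×1.1195 ≈ 3755 m/s.
Stage 2: m₀ = 16,420 kg, m_f = 16,420 − 10,600 = 5,820 kg; Δv = 270×9.80665×ln(2.821) = 2647.8×1.0372 ≈ 2746 m/s.
Total Δv = 3755 + 2746 = 6501 m/s.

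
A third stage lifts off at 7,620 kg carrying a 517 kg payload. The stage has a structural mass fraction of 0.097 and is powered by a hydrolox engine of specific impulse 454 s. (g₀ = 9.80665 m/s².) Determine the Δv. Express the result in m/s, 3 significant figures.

Δv ≈ 8210 m/s

Stage wet mass = m₀ − payload = 7,620 − 517 = 7,103 kg.
Stage dry mass = ε × stage wet mass = 0.097 × 7,103 = 688.991 kg.
Burnout mass m_f = stage dry + payload = 688.991 + 517 = 1,205.991 kg.
v_e = Isp · g₀ = 454 × 9.80665 = 4452.2 m/s.
Δv = v_e · ln(7,620/1,205.991) = 4452.2 × ln(6.318) = 4452.2 × 1.8435 ≈ 8208 m/s.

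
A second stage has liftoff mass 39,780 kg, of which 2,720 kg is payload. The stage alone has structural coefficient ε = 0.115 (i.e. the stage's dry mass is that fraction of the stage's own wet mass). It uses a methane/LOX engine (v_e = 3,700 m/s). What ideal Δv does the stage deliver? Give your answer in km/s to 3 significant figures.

Δv ≈ 6.44 km/s

Stage wet mass = m₀ − payload = 39,780 − 2,720 = 37,060 kg.
Stage dry mass = ε × stage wet mass = 0.115 × 37,060 = 4,261.9 kg.
Burnout mass m_f = stage dry + payload = 4,261.9 + 2,720 = 6,981.9 kg.
By the Tsiolkovsky rocket equation, Δv = v_e · ln(39,780/6,981.9) = 3700.0 × ln(5.698) = 3700.0 × 1.7400 ≈ 6438 m/s.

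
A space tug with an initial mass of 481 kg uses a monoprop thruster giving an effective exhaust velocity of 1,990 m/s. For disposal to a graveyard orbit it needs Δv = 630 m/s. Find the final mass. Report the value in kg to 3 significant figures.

final mass ≈ 350 kg

Using Δv = v_e ln(m₀/m_f): m₀/m_f = exp(Δv / v_e) = exp(630 / 1990.0) = exp(0.3166) = 1.3724.
m_f = m₀ / 1.3724 = 481 / 1.3724 = 350.481 kg.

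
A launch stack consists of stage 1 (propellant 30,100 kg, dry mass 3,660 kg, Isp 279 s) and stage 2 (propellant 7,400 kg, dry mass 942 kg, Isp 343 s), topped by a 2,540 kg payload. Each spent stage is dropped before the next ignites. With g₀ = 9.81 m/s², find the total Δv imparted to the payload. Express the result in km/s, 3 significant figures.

Ignition mass of stage 1 = 30,100+3,660 + 7,400+942 + 2,540 = 44,642 kg.
Stage 1: m₀ = 44,642 kg, m_f = 44,642 − 30,100 = 14,542 kg; Δv = 279×9.81×ln(3.07) = 2737.0×1.1216 ≈ 3070 m/s.
Stage 2: m₀ = 10,882 kg, m_f = 10,882 − 7,400 = 3,482 kg; Δv = 343×9.81×ln(3.125) = 3364.8×1.1395 ≈ 3834 m/s.
Total Δv = 3070 + 3834 = 6904 m/s.

Δv ≈ 6.90 km/s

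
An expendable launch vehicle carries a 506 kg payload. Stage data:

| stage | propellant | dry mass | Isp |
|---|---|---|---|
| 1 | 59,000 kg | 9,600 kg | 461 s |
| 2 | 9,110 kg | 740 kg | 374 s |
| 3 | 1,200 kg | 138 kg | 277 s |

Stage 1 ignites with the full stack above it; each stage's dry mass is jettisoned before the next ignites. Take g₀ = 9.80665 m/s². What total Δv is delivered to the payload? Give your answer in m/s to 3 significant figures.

Ignition mass of stage 1 = 59,000+9,600 + 9,110+740 + 1,200+138 + 506 = 80,294 kg.
Stage 1: m₀ = 80,294 kg, m_f = 80,294 − 59,000 = 21,294 kg; Δv = 461×9.80665×ln(3.771) = 4520.9×1.3273 ≈ 6000 m/s.
Stage 2: m₀ = 11,694 kg, m_f = 11,694 − 9,110 = 2,584 kg; Δv = 374×9.80665×ln(4.526) = 3667.7×1.5097 ≈ 5537 m/s.
Stage 3: m₀ = 1,844 kg, m_f = 1,844 − 1,200 = 644 kg; Δv = 277×9.80665×ln(2.863) = 2716.4×1.0520 ≈ 2858 m/s.
Total Δv = 6000 + 5537 + 2858 = 14395 m/s.

Δv ≈ 14400 m/s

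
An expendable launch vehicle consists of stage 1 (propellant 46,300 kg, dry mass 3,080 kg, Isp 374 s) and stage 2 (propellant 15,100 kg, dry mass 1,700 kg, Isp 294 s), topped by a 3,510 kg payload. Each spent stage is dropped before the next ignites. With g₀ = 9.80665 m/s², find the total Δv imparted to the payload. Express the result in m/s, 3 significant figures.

Δv ≈ 7930 m/s

Ignition mass of stage 1 = 46,300+3,080 + 15,100+1,700 + 3,510 = 69,690 kg.
Stage 1: m₀ = 69,690 kg, m_f = 69,690 − 46,300 = 23,390 kg; Δv = 374×9.80665×ln(2.979) = 3667.7×1.0917 ≈ 4004 m/s.
Stage 2: m₀ = 20,310 kg, m_f = 20,310 − 15,100 = 5,210 kg; Δv = 294×9.80665×ln(3.898) = 2883.2×1.3605 ≈ 3923 m/s.
Total Δv = 4004 + 3923 = 7927 m/s.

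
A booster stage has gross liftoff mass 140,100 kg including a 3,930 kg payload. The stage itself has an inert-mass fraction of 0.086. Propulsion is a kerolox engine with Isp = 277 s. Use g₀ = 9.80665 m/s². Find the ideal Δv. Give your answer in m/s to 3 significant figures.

Stage wet mass = m₀ − payload = 140,100 − 3,930 = 136,170 kg.
Stage dry mass = ε × stage wet mass = 0.086 × 136,170 = 11,710.6 kg.
Burnout mass m_f = stage dry + payload = 11,710.6 + 3,930 = 15,640.6 kg.
v_e = Isp · g₀ = 277 × 9.80665 = 2716.4 m/s.
Using Δv = v_e ln(m₀/m_f): Δv = v_e · ln(140,100/15,640.6) = 2716.4 × ln(8.957) = 2716.4 × 2.1925 ≈ 5956 m/s.

Δv ≈ 5960 m/s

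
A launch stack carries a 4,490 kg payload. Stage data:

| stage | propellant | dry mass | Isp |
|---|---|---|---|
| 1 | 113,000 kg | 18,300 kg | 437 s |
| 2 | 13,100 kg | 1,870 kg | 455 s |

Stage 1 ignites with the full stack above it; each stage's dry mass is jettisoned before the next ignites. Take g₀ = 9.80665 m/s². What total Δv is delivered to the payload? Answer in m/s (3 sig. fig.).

Δv ≈ 10900 m/s

Ignition mass of stage 1 = 113,000+18,300 + 13,100+1,870 + 4,490 = 150,760 kg.
Stage 1: m₀ = 150,760 kg, m_f = 150,760 − 113,000 = 37,760 kg; Δv = 437×9.80665×ln(3.993) = 4285.5×1.3844 ≈ 5933 m/s.
Stage 2: m₀ = 19,460 kg, m_f = 19,460 − 13,100 = 6,360 kg; Δv = 455×9.80665×ln(3.06) = 4462.0×1.1183 ≈ 4990 m/s.
Total Δv = 5933 + 4990 = 10923 m/s.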